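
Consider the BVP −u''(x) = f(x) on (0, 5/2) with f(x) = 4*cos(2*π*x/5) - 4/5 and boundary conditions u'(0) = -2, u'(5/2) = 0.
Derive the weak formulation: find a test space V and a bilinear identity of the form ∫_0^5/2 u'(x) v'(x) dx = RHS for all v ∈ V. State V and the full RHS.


V = H^1(0, 5/2) (v unrestricted at boundary; u is determined up to an additive constant); weak form: ∫_0^5/2 u'v' dx = ∫_0^5/2 (4*cos(2*π*x/5) - 4/5) v dx + 2·v(0) for all v ∈ V.

Multiply both sides by a test function v and integrate from 0 to 5/2:
  ∫_0^5/2 −u''(x) v(x) dx = ∫_0^5/2 f(x) v(x) dx.
Integrate the LHS by parts once:
  ∫_0^5/2 −u'' v dx = −[u'(x) v(x)]_0^5/2 + ∫_0^5/2 u'(x) v'(x) dx.
Thus ∫_0^5/2 u'(x) v'(x) dx = ∫_0^5/2 f(x) v(x) dx + [u'(x) v(x)]_0^5/2.
Choose V so that boundary terms are either known or forced to vanish.
u has inhomogeneous Neumann u'(0) = -2, u'(5/2) = 0. [u' v]_0^5/2 = (0)·v(5/2) − (-2)·v(0) = 2·v(0). Take V = H^1(0, 5/2); boundary term becomes part of RHS.
Weak formulation: find u (satisfying any essential BC) such that ∫_0^5/2 u'(x) v'(x) dx = ∫_0^5/2 f v dx + 2·v(0) for all v ∈ V (Neumann data are natural BCs: they enter the RHS as boundary terms).
Substituting f(x) = 4*cos(2*π*x/5) - 4/5, the right-hand side is ∫_0^5/2 (4*cos(2*π*x/5) - 4/5) v dx + 2·v(0).
Compatibility check (pure Neumann): taking v ≡ 1 ∈ V gives 0 = ∫_0^5/2 f dx + (0) − (-2), i.e. ∫_0^5/2 f dx must equal u'(0) − u'(5/2) = -2. Indeed ∫_0^5/2 (4*cos(2*π*x/5) - 4/5) dx = -2, so the data are compatible. The solution is then unique only up to an additive constant (fix it e.g. by requiring ∫_0^5/2 u dx = 0).


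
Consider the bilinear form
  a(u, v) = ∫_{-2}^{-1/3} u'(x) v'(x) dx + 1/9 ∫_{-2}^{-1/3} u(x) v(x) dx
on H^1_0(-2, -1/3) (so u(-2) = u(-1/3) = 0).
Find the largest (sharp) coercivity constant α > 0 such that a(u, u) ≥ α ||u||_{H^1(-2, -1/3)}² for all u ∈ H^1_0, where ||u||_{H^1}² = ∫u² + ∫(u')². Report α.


α = (25 + 81*π^2)/(9*(25 + 9*π^2))

Coercivity of a(·,·) on H^1_0(-2, -1/3) means a(u, u) ≥ α ||u||_{H^1}² for every u ∈ H^1_0.
The interval has length L = 5/3, and Poincaré/coercivity depend only on L. Here a(u, u) = ∫(u')² + (1/9)·∫u².
Here 0 < c = 1/9 < 1. The condition a(u,u) ≥ α||u||_{H^1}² reads (1−α)∫(u')² ≥ (α−c)∫u². Any admissible α is ≤ 1 (rapidly oscillating u have ∫u²/∫(u')² → 0), and α = 1 would force 0 ≥ (1−c)∫u², impossible since c < 1; so 1−α > 0. By the sharp Poincaré inequality on H^1_0 of an interval of length L, ∫(u')² ≥ (π/L)²∫u² with equality for the first sine mode sin(π(x−x₀)/L) (x₀ the left endpoint), so the inequality holds for all u iff (1−α)(π/L)² ≥ α − c, i.e. α ≤ ((π/L)² + c)/((π/L)² + 1) = (1 + c(L/π)²)/(1 + (L/π)²). With (π/L)² = 9*π^2/25 and c = 1/9, the largest admissible constant is α = ((π/L)² + c)/((π/L)² + 1).
Simplifying, α = (25 + 81*π^2)/(9*(25 + 9*π^2)).


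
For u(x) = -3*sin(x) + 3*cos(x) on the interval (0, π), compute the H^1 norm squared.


||u||_{H^1(0,π)}^2 = 18*π

u'(x) = -3*sin(x) - 3*cos(x).
Expand u² and (u')² and integrate term by term on (0, π), using: for integers n ≥ 1, ∫_0^π sin²(nx) dx = ∫_0^π cos²(nx) dx = π/2; for n ≠ n', ∫_0^π sin(nx)sin(n'x) dx = ∫_0^π cos(nx)cos(n'x) dx = 0; and by product-to-sum, ∫_0^π sin(nx)cos(n'x) dx = ½∫_0^π [sin((n+n')x) + sin((n−n')x)] dx, which is 0 when n+n' is even and 2n/(n²−n'²) when n+n' is odd (it need not vanish on (0, π)).
  u² squared terms: (-3)²·∫sin(x)² dx = 9·π/2 = 9*π/2;  (3)²·∫cos(x)² dx = 9·π/2 = 9*π/2.
  u² cross terms: 2·(-3)·(3)·∫sin(x)·cos(x) dx = -18·(0) = 0.
  So ∫_0^π u² dx = 9*π/2 + 9*π/2 + 0 = 9*π.
  (u')² squared terms: (-3)²·∫cos(x)² dx = 9·π/2 = 9*π/2;  (-3)²·∫sin(x)² dx = 9·π/2 = 9*π/2.
  (u')² cross terms: 2·(-3)·(-3)·∫cos(x)·sin(x) dx = 18·(0) = 0.
  So ∫_0^π (u')² dx = 9*π/2 + 9*π/2 + 0 = 9*π.
||u||_{H^1}^2 = (9*π) + (9*π) = 18*π.


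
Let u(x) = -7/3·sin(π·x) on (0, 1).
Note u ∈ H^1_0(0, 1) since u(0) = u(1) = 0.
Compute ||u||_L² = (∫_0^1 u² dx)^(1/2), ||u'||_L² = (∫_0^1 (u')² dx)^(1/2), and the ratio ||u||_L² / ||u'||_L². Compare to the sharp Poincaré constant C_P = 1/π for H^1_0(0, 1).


||u||_L² / ||u'||_L² = 1/π = C_P.

u(x) = -7/3·sin(π·x), so u'(x) = -7*π*cos(π*x)/3.
Writing u(x) = A·sin(kπx/L) with A = -7/3 and k = 1, use ∫_0^L sin²(kπx/L) dx = L/2 and ∫_0^L cos²(kπx/L) dx = L/2.
u² = 49/9·sin²(π·x) and (u')² = 49*π^2/9·cos²(π·x), and each of sin², cos² integrates to L/2 = 1/2 over (0, 1).
∫_0^1 u² dx = 49/18, so ||u||_L² = 7*sqrt(2)/6.
∫_0^1 (u')² dx = 49*π^2/18, so ||u'||_L² = 7*sqrt(2)*π/6.
Ratio ||u||_L² / ||u'||_L² = 1/π.
Sharp Poincaré constant on H^1_0(0, 1) is C_P = L/π = 1/π, achieved by sin(π·x).
This is the k = 1 eigenfunction (up to amplitude), so the ratio equals the sharp Poincaré constant exactly.


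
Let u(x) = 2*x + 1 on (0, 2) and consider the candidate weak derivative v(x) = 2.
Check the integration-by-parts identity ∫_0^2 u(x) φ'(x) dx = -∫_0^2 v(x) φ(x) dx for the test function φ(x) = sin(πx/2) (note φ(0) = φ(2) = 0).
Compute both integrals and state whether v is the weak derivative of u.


LHS = -8/π, RHS = -8/π. Yes, v = u' weakly.

u(x) = 2*x + 1, classical derivative u'(x) = 2.
φ(x) = sin(πx/2), so φ'(x) = π*cos(π*x/2)/2.
Note φ(0) = φ(2) = 0, so the boundary term u·φ vanishes.
LHS = ∫_0^2 u(x) φ'(x) dx = ∫_0^2 (π*x*cos(π*x/2) + π*cos(π*x/2)/2) dx. Term by term:
  ∫_0^2 π*cos(π*x/2)/2 dx = 0;  ∫_0^2 π*x*cos(π*x/2) dx = -8/π.
Sum: 0 − 8/π = -8/π.
So LHS = -8/π.
∫_0^2 v(x) φ(x) dx = ∫_0^2 (2*sin(π*x/2)) dx. Term by term:
  ∫_0^2 2*sin(π*x/2) dx = 8/π.
So RHS = -∫_0^2 v(x) φ(x) dx = -8/π.
LHS = RHS, so the identity holds for this test φ.
Moreover u is smooth here and v(x) = u'(x) = 2 pointwise, so the identity holds for every test function. Hence v is the weak derivative of u.


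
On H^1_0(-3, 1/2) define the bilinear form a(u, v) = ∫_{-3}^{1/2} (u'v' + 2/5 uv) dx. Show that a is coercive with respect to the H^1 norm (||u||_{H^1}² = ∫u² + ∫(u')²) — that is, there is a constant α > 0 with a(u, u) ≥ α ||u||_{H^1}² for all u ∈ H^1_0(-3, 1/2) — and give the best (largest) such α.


α = 2*(49 + 10*π^2)/(5*(4*π^2 + 49))

Coercivity of a(·,·) on H^1_0(-3, 1/2) means a(u, u) ≥ α ||u||_{H^1}² for every u ∈ H^1_0.
The interval has length L = 7/2, and Poincaré/coercivity depend only on L. Here a(u, u) = ∫(u')² + (2/5)·∫u².
Here 0 < c = 2/5 < 1. The condition a(u,u) ≥ α||u||_{H^1}² reads (1−α)∫(u')² ≥ (α−c)∫u². Any admissible α is ≤ 1 (rapidly oscillating u have ∫u²/∫(u')² → 0), and α = 1 would force 0 ≥ (1−c)∫u², impossible since c < 1; so 1−α > 0. By the sharp Poincaré inequality on H^1_0 of an interval of length L, ∫(u')² ≥ (π/L)²∫u² with equality for the first sine mode sin(π(x−x₀)/L) (x₀ the left endpoint), so the inequality holds for all u iff (1−α)(π/L)² ≥ α − c, i.e. α ≤ ((π/L)² + c)/((π/L)² + 1) = (1 + c(L/π)²)/(1 + (L/π)²). With (π/L)² = 4*π^2/49 and c = 2/5, the largest admissible constant is α = ((π/L)² + c)/((π/L)² + 1).
Simplifying, α = 2*(49 + 10*π^2)/(5*(4*π^2 + 49)).


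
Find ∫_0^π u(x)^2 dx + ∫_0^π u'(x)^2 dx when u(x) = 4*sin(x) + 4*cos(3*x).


||u||_{H^1(0,π)}^2 = 96*π

u'(x) = -12*sin(3*x) + 4*cos(x).
Expand u² and (u')² and integrate term by term on (0, π), using: for integers n ≥ 1, ∫_0^π sin²(nx) dx = ∫_0^π cos²(nx) dx = π/2; for n ≠ n', ∫_0^π sin(nx)sin(n'x) dx = ∫_0^π cos(nx)cos(n'x) dx = 0; and by product-to-sum, ∫_0^π sin(nx)cos(n'x) dx = ½∫_0^π [sin((n+n')x) + sin((n−n')x)] dx, which is 0 when n+n' is even and 2n/(n²−n'²) when n+n' is odd (it need not vanish on (0, π)).
  u² squared terms: (4)²·∫cos(3x)² dx = 16·π/2 = 8*π;  (4)²·∫sin(x)² dx = 16·π/2 = 8*π.
  u² cross terms: 2·(4)·(4)·∫cos(3x)·sin(x) dx = 32·(0) = 0.
  So ∫_0^π u² dx = 8*π + 8*π + 0 = 16*π.
  (u')² squared terms: (-12)²·∫sin(3x)² dx = 144·π/2 = 72*π;  (4)²·∫cos(x)² dx = 16·π/2 = 8*π.
  (u')² cross terms: 2·(-12)·(4)·∫sin(3x)·cos(x) dx = -96·(0) = 0.
  So ∫_0^π (u')² dx = 72*π + 8*π + 0 = 80*π.
||u||_{H^1}^2 = (16*π) + (80*π) = 96*π.


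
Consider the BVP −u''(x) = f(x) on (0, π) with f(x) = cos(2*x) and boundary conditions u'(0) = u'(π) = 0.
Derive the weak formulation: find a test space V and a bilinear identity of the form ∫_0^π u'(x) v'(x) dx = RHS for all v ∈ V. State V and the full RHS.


V = H^1(0, π) (no boundary constraint on v; u is determined up to an additive constant); weak form: ∫_0^π u'v' dx = ∫_0^π (cos(2*x)) v dx for all v ∈ V.

Multiply both sides by a test function v and integrate from 0 to π:
  ∫_0^π −u''(x) v(x) dx = ∫_0^π f(x) v(x) dx.
Integrate the LHS by parts once:
  ∫_0^π −u'' v dx = −[u'(x) v(x)]_0^π + ∫_0^π u'(x) v'(x) dx.
Thus ∫_0^π u'(x) v'(x) dx = ∫_0^π f(x) v(x) dx + [u'(x) v(x)]_0^π.
Choose V so that boundary terms are either known or forced to vanish.
u has homogeneous Neumann: u'(0) = u'(π) = 0. So [u' v]_0^π = 0·v(π) − 0·v(0) = 0 for any v; take V = H^1(0, π).
Weak formulation: find u (satisfying any essential BC) such that ∫_0^π u'(x) v'(x) dx = ∫_0^π f v dx for all v ∈ V (homogeneous Neumann, so boundary terms vanish).
Substituting f(x) = cos(2*x), the right-hand side is ∫_0^π (cos(2*x)) v dx.
Compatibility check (pure Neumann): taking v ≡ 1 ∈ V gives 0 = ∫_0^π f dx + (0) − (0), i.e. ∫_0^π f dx must equal u'(0) − u'(π) = 0. Indeed ∫_0^π (cos(2*x)) dx = 0, so the data are compatible. The solution is then unique only up to an additive constant (fix it e.g. by requiring ∫_0^π u dx = 0).


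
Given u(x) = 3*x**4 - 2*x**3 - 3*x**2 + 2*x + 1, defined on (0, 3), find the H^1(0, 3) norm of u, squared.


||u||_{H^1}^2 = 2316273/70

The H^1 norm (squared) on an interval (0, L) is
  ||u||_{H^1}^2 = ∫_0^L u(x)^2 dx + ∫_0^L u'(x)^2 dx.
Compute u'(x) = 12*x**3 - 6*x**2 - 6*x + 2.
Then u(x)^2 = 9*x**8 - 12*x**7 - 14*x**6 + 24*x**5 + 7*x**4 - 16*x**3 - 2*x**2 + 4*x + 1 and u'(x)^2 = 144*x**6 - 144*x**5 - 108*x**4 + 120*x**3 + 12*x**2 - 24*x + 4.
Integrate each monomial from 0 to 3 using ∫_0^3 c·x^n dx = c·3^(n+1)/(n+1):
  ∫_0^3 u(x)^2 dx = ∫_0^3 (9*x^8 - 12*x^7 - 14*x^6 + 24*x^5 + 7*x^4 - 16*x^3 - 2*x^2 + 4*x + 1) dx. Term by term:
    ∫_0^3 9*x^8 dx = 19683;  ∫_0^3 -12*x^7 dx = -19683/2;  ∫_0^3 -14*x^6 dx = -4374;
    ∫_0^3 24*x^5 dx = 2916;  ∫_0^3 7*x^4 dx = 1701/5;  ∫_0^3 -16*x^3 dx = -324;
    ∫_0^3 -2*x^2 dx = -18;  ∫_0^3 4*x dx = 18;  ∫_0^3 1 dx = 3.
  Sum: 19683 − 19683/2 − 4374 + 2916 + 1701/5 − 324 − 18 + 18 + 3 = 84027/10.
  ∫_0^3 u'(x)^2 dx = ∫_0^3 (144*x^6 - 144*x^5 - 108*x^4 + 120*x^3 + 12*x^2 - 24*x + 4) dx. Term by term:
    ∫_0^3 144*x^6 dx = 314928/7;  ∫_0^3 -144*x^5 dx = -17496;  ∫_0^3 -108*x^4 dx = -26244/5;
    ∫_0^3 120*x^3 dx = 2430;  ∫_0^3 12*x^2 dx = 108;  ∫_0^3 -24*x dx = -108;
    ∫_0^3 4 dx = 12.
  Sum: 314928/7 − 17496 − 26244/5 + 2430 + 108 − 108 + 12 = 864042/35.
Adding: ||u||_{H^1}^2 = 84027/10 + 864042/35 = 2316273/70.


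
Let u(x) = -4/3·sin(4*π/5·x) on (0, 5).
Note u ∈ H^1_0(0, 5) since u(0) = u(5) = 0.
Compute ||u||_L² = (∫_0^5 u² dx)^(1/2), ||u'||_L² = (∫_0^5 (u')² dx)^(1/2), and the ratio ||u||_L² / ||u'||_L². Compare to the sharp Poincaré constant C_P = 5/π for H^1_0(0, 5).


||u||_L² / ||u'||_L² = 5/(4*π) < C_P = 5/π.

u(x) = -4/3·sin(4*π/5·x), so u'(x) = -16*π*cos(4*π*x/5)/15.
Writing u(x) = A·sin(kπx/L) with A = -4/3 and k = 4, use ∫_0^L sin²(kπx/L) dx = L/2 and ∫_0^L cos²(kπx/L) dx = L/2.
u² = 16/9·sin²(4*π/5·x) and (u')² = 256*π^2/225·cos²(4*π/5·x), and each of sin², cos² integrates to L/2 = 5/2 over (0, 5).
∫_0^5 u² dx = 40/9, so ||u||_L² = 2*sqrt(10)/3.
∫_0^5 (u')² dx = 128*π^2/45, so ||u'||_L² = 8*sqrt(10)*π/15.
Ratio ||u||_L² / ||u'||_L² = 5/(4*π).
Sharp Poincaré constant on H^1_0(0, 5) is C_P = L/π = 5/π, achieved by sin(π/5·x).
This is the k = 4 harmonic; the ratio L/(kπ) is strictly less than C_P = L/π, consistent with the sharp inequality ||u||_L² ≤ C_P ||u'||_L².


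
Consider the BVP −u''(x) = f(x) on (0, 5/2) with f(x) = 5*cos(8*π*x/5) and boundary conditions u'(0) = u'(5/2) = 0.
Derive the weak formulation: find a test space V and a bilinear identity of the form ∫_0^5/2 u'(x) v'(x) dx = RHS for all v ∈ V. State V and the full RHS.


V = H^1(0, 5/2) (no boundary constraint on v; u is determined up to an additive constant); weak form: ∫_0^5/2 u'v' dx = ∫_0^5/2 (5*cos(8*π*x/5)) v dx for all v ∈ V.

Multiply both sides by a test function v and integrate from 0 to 5/2:
  ∫_0^5/2 −u''(x) v(x) dx = ∫_0^5/2 f(x) v(x) dx.
Integrate the LHS by parts once:
  ∫_0^5/2 −u'' v dx = −[u'(x) v(x)]_0^5/2 + ∫_0^5/2 u'(x) v'(x) dx.
Thus ∫_0^5/2 u'(x) v'(x) dx = ∫_0^5/2 f(x) v(x) dx + [u'(x) v(x)]_0^5/2.
Choose V so that boundary terms are either known or forced to vanish.
u has homogeneous Neumann: u'(0) = u'(5/2) = 0. So [u' v]_0^5/2 = 0·v(5/2) − 0·v(0) = 0 for any v; take V = H^1(0, 5/2).
Weak formulation: find u (satisfying any essential BC) such that ∫_0^5/2 u'(x) v'(x) dx = ∫_0^5/2 f v dx for all v ∈ V (homogeneous Neumann, so boundary terms vanish).
Substituting f(x) = 5*cos(8*π*x/5), the right-hand side is ∫_0^5/2 (5*cos(8*π*x/5)) v dx.
Compatibility check (pure Neumann): taking v ≡ 1 ∈ V gives 0 = ∫_0^5/2 f dx + (0) − (0), i.e. ∫_0^5/2 f dx must equal u'(0) − u'(5/2) = 0. Indeed ∫_0^5/2 (5*cos(8*π*x/5)) dx = 0, so the data are compatible. The solution is then unique only up to an additive constant (fix it e.g. by requiring ∫_0^5/2 u dx = 0).


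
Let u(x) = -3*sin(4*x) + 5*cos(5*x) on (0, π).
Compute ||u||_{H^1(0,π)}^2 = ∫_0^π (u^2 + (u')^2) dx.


||u||_{H^1(0,π)}^2 = 2080/3 + 803*π/2

u'(x) = -25*sin(5*x) - 12*cos(4*x).
Expand u² and (u')² and integrate term by term on (0, π), using: for integers n ≥ 1, ∫_0^π sin²(nx) dx = ∫_0^π cos²(nx) dx = π/2; for n ≠ n', ∫_0^π sin(nx)sin(n'x) dx = ∫_0^π cos(nx)cos(n'x) dx = 0; and by product-to-sum, ∫_0^π sin(nx)cos(n'x) dx = ½∫_0^π [sin((n+n')x) + sin((n−n')x)] dx, which is 0 when n+n' is even and 2n/(n²−n'²) when n+n' is odd (it need not vanish on (0, π)).
  u² squared terms: (-3)²·∫sin(4x)² dx = 9·π/2 = 9*π/2;  (5)²·∫cos(5x)² dx = 25·π/2 = 25*π/2.
  u² cross terms: 2·(-3)·(5)·∫sin(4x)·cos(5x) dx = -30·(-8/9) = 80/3.
  So ∫_0^π u² dx = 9*π/2 + 25*π/2 + 80/3 = 80/3 + 17*π.
  (u')² squared terms: (-25)²·∫sin(5x)² dx = 625·π/2 = 625*π/2;  (-12)²·∫cos(4x)² dx = 144·π/2 = 72*π.
  (u')² cross terms: 2·(-25)·(-12)·∫sin(5x)·cos(4x) dx = 600·(10/9) = 2000/3.
  So ∫_0^π (u')² dx = 625*π/2 + 72*π + 2000/3 = 2000/3 + 769*π/2.
||u||_{H^1}^2 = (80/3 + 17*π) + (2000/3 + 769*π/2) = 2080/3 + 803*π/2.


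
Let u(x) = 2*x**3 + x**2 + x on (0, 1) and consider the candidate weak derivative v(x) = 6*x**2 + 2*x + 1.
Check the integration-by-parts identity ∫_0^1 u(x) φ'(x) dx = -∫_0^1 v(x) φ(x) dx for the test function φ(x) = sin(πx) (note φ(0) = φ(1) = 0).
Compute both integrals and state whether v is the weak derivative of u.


LHS = -10/π + 24/π^3, RHS = -10/π + 24/π^3. Yes, v = u' weakly.

u(x) = 2*x**3 + x**2 + x, classical derivative u'(x) = 6*x**2 + 2*x + 1.
φ(x) = sin(πx), so φ'(x) = π*cos(π*x).
Note φ(0) = φ(1) = 0, so the boundary term u·φ vanishes.
LHS = ∫_0^1 u(x) φ'(x) dx = ∫_0^1 (2*π*x^3*cos(π*x) + π*x^2*cos(π*x) + π*x*cos(π*x)) dx. Term by term:
  ∫_0^1 π*x*cos(π*x) dx = -2/π;  ∫_0^1 π*x^2*cos(π*x) dx = -2/π;  ∫_0^1 2*π*x^3*cos(π*x) dx = -6/π + 24/π^3.
Sum: -2/π − 2/π + -6/π + 24/π^3 = -10/π + 24/π^3.
So LHS = -10/π + 24/π^3.
∫_0^1 v(x) φ(x) dx = ∫_0^1 (6*x^2*sin(π*x) + 2*x*sin(π*x) + sin(π*x)) dx. Term by term:
  ∫_0^1 2*x*sin(π*x) dx = 2/π;  ∫_0^1 6*x^2*sin(π*x) dx = -24/π^3 + 6/π;  ∫_0^1 sin(π*x) dx = 2/π.
Sum: 2/π + -24/π^3 + 6/π + 2/π = -24/π^3 + 10/π.
So RHS = -∫_0^1 v(x) φ(x) dx = -10/π + 24/π^3.
LHS = RHS, so the identity holds for this test φ.
Moreover u is smooth here and v(x) = u'(x) = 6*x**2 + 2*x + 1 pointwise, so the identity holds for every test function. Hence v is the weak derivative of u.


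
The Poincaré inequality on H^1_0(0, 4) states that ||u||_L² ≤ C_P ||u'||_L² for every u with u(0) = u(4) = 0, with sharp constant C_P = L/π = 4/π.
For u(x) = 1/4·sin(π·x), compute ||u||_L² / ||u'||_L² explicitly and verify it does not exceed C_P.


||u||_L² / ||u'||_L² = 1/π < C_P = 4/π.

u(x) = 1/4·sin(π·x), so u'(x) = π*cos(π*x)/4.
Writing u(x) = A·sin(kπx/L) with A = 1/4 and k = 4, use ∫_0^L sin²(kπx/L) dx = L/2 and ∫_0^L cos²(kπx/L) dx = L/2.
u² = 1/16·sin²(π·x) and (u')² = π^2/16·cos²(π·x), and each of sin², cos² integrates to L/2 = 2 over (0, 4).
∫_0^4 u² dx = 1/8, so ||u||_L² = sqrt(2)/4.
∫_0^4 (u')² dx = π^2/8, so ||u'||_L² = sqrt(2)*π/4.
Ratio ||u||_L² / ||u'||_L² = 1/π.
Sharp Poincaré constant on H^1_0(0, 4) is C_P = L/π = 4/π, achieved by sin(π/4·x).
This is the k = 4 harmonic; the ratio L/(kπ) is strictly less than C_P = L/π, consistent with the sharp inequality ||u||_L² ≤ C_P ||u'||_L².


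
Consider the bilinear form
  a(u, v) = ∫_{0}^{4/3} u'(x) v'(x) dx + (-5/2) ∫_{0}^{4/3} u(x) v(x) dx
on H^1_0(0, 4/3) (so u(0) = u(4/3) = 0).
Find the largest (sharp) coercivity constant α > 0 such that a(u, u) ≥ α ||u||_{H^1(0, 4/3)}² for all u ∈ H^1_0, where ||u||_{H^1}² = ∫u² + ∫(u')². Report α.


α = (-40 + 9*π^2)/(16 + 9*π^2)

Coercivity of a(·,·) on H^1_0(0, 4/3) means a(u, u) ≥ α ||u||_{H^1}² for every u ∈ H^1_0.
The interval has length L = 4/3, and Poincaré/coercivity depend only on L. Here a(u, u) = ∫(u')² + (-5/2)·∫u².
Here c = -5/2 < 0 with |c| < (π/L)² = 9*π^2/16, so coercivity still holds. The condition a(u,u) ≥ α||u||_{H^1}² reads (1−α)∫(u')² ≥ (α−c)∫u². Any admissible α is ≤ 1 (rapidly oscillating u have ∫u²/∫(u')² → 0), and α = 1 would force 0 ≥ (1−c)∫u², impossible since c < 1; so 1−α > 0. By the sharp Poincaré inequality on H^1_0 of an interval of length L, ∫(u')² ≥ (π/L)²∫u² with equality for the first sine mode sin(π(x−x₀)/L) (x₀ the left endpoint), so the inequality holds for all u iff (1−α)(π/L)² ≥ α − c, i.e. α ≤ ((π/L)² + c)/((π/L)² + 1) = (1 + c(L/π)²)/(1 + (L/π)²). (Direct route, valid since c ≤ 0: Poincaré gives c∫u² ≥ c(L/π)²∫(u')², so a(u,u) ≥ (1 + c(L/π)²)∫(u')², while ||u||_{H^1}² ≤ (1 + (L/π)²)∫(u')²; dividing yields the same α.) With (π/L)² = 9*π^2/16 and c = -5/2, the largest admissible constant is α = ((π/L)² + c)/((π/L)² + 1).
Simplifying, α = (-40 + 9*π^2)/(16 + 9*π^2).


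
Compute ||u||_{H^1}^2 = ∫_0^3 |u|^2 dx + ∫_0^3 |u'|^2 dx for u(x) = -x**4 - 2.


||u||_{H^1}^2 = 258729/35

The H^1 norm (squared) on an interval (0, L) is
  ||u||_{H^1}^2 = ∫_0^L u(x)^2 dx + ∫_0^L u'(x)^2 dx.
Compute u'(x) = -4*x**3.
Then u(x)^2 = x**8 + 4*x**4 + 4 and u'(x)^2 = 16*x**6.
Integrate each monomial from 0 to 3 using ∫_0^3 c·x^n dx = c·3^(n+1)/(n+1):
  ∫_0^3 u(x)^2 dx = ∫_0^3 (x^8 + 4*x^4 + 4) dx. Term by term:
    ∫_0^3 x^8 dx = 2187;  ∫_0^3 4*x^4 dx = 972/5;  ∫_0^3 4 dx = 12.
  Sum: 2187 + 972/5 + 12 = 11967/5.
  ∫_0^3 u'(x)^2 dx = ∫_0^3 (16*x^6) dx. Term by term:
    ∫_0^3 16*x^6 dx = 34992/7.
Adding: ||u||_{H^1}^2 = 11967/5 + 34992/7 = 258729/35.


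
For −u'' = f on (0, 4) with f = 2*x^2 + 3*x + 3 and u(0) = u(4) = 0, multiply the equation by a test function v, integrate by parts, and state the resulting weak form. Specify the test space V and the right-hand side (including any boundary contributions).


V = H^1_0(0, 4) (so v(0) = v(4) = 0); weak form: ∫_0^4 u'v' dx = ∫_0^4 (2*x^2 + 3*x + 3) v dx for all v ∈ V.

Multiply both sides by a test function v and integrate from 0 to 4:
  ∫_0^4 −u''(x) v(x) dx = ∫_0^4 f(x) v(x) dx.
Integrate the LHS by parts once:
  ∫_0^4 −u'' v dx = −[u'(x) v(x)]_0^4 + ∫_0^4 u'(x) v'(x) dx.
Thus ∫_0^4 u'(x) v'(x) dx = ∫_0^4 f(x) v(x) dx + [u'(x) v(x)]_0^4.
Choose V so that boundary terms are either known or forced to vanish.
u is Dirichlet: u(0) = u(4) = 0. Let V = H^1_0(0, 4); then v(0) = v(4) = 0, and [u' v]_0^4 = 0.
Weak formulation: find u (satisfying any essential BC) such that ∫_0^4 u'(x) v'(x) dx = ∫_0^4 f v dx for all v ∈ V.
Substituting f(x) = 2*x^2 + 3*x + 3, the right-hand side is ∫_0^4 (2*x^2 + 3*x + 3) v dx.


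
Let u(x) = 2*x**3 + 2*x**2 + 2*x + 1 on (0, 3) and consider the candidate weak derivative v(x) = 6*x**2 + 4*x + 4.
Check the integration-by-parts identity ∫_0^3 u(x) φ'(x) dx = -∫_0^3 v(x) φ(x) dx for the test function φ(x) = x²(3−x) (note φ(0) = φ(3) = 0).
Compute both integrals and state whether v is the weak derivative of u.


LHS = -2079/10, RHS = -1107/5. No, v is not the weak derivative of u.

u(x) = 2*x**3 + 2*x**2 + 2*x + 1, classical derivative u'(x) = 6*x**2 + 4*x + 2.
φ(x) = x²(3−x), so φ'(x) = 3*x*(2 - x).
Note φ(0) = φ(3) = 0, so the boundary term u·φ vanishes.
LHS = ∫_0^3 u(x) φ'(x) dx = ∫_0^3 (-6*x^5 + 6*x^4 + 6*x^3 + 9*x^2 + 6*x) dx. Term by term:
  ∫_0^3 -6*x^5 dx = -729;  ∫_0^3 6*x^4 dx = 1458/5;  ∫_0^3 6*x^3 dx = 243/2;
  ∫_0^3 9*x^2 dx = 81;  ∫_0^3 6*x dx = 27.
Sum: -729 + 1458/5 + 243/2 + 81 + 27 = -2079/10.
So LHS = -2079/10.
∫_0^3 v(x) φ(x) dx = ∫_0^3 (-6*x^5 + 14*x^4 + 8*x^3 + 12*x^2) dx. Term by term:
  ∫_0^3 -6*x^5 dx = -729;  ∫_0^3 14*x^4 dx = 3402/5;  ∫_0^3 8*x^3 dx = 162;
  ∫_0^3 12*x^2 dx = 108.
Sum: -729 + 3402/5 + 162 + 108 = 1107/5.
So RHS = -∫_0^3 v(x) φ(x) dx = -1107/5.
LHS − RHS = 27/2 ≠ 0, so the identity fails.
(For a valid weak derivative the identity must hold for EVERY test function, in particular this one. The failure shows v is NOT the weak derivative of u.)
Correct weak derivative would be u'(x) = 6*x**2 + 4*x + 2.


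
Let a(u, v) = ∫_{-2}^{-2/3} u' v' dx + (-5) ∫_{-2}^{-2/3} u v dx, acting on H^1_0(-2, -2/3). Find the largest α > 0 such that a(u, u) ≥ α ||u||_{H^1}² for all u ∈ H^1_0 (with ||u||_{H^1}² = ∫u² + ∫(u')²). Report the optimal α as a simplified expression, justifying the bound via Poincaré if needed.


α = (-80 + 9*π^2)/(16 + 9*π^2)

Coercivity of a(·,·) on H^1_0(-2, -2/3) means a(u, u) ≥ α ||u||_{H^1}² for every u ∈ H^1_0.
The interval has length L = 4/3, and Poincaré/coercivity depend only on L. Here a(u, u) = ∫(u')² + (-5)·∫u².
Here c = -5 < 0 with |c| < (π/L)² = 9*π^2/16, so coercivity still holds. The condition a(u,u) ≥ α||u||_{H^1}² reads (1−α)∫(u')² ≥ (α−c)∫u². Any admissible α is ≤ 1 (rapidly oscillating u have ∫u²/∫(u')² → 0), and α = 1 would force 0 ≥ (1−c)∫u², impossible since c < 1; so 1−α > 0. By the sharp Poincaré inequality on H^1_0 of an interval of length L, ∫(u')² ≥ (π/L)²∫u² with equality for the first sine mode sin(π(x−x₀)/L) (x₀ the left endpoint), so the inequality holds for all u iff (1−α)(π/L)² ≥ α − c, i.e. α ≤ ((π/L)² + c)/((π/L)² + 1) = (1 + c(L/π)²)/(1 + (L/π)²). (Direct route, valid since c ≤ 0: Poincaré gives c∫u² ≥ c(L/π)²∫(u')², so a(u,u) ≥ (1 + c(L/π)²)∫(u')², while ||u||_{H^1}² ≤ (1 + (L/π)²)∫(u')²; dividing yields the same α.) With (π/L)² = 9*π^2/16 and c = -5, the largest admissible constant is α = ((π/L)² + c)/((π/L)² + 1).
Simplifying, α = (-80 + 9*π^2)/(16 + 9*π^2).


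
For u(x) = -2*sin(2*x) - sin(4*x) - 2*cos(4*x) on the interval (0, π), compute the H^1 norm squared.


||u||_{H^1(0,π)}^2 = 105*π/2

u'(x) = 8*sin(4*x) - 4*cos(2*x) - 4*cos(4*x).
Expand u² and (u')² and integrate term by term on (0, π), using: for integers n ≥ 1, ∫_0^π sin²(nx) dx = ∫_0^π cos²(nx) dx = π/2; for n ≠ n', ∫_0^π sin(nx)sin(n'x) dx = ∫_0^π cos(nx)cos(n'x) dx = 0; and by product-to-sum, ∫_0^π sin(nx)cos(n'x) dx = ½∫_0^π [sin((n+n')x) + sin((n−n')x)] dx, which is 0 when n+n' is even and 2n/(n²−n'²) when n+n' is odd (it need not vanish on (0, π)).
  u² squared terms: (-1)²·∫sin(4x)² dx = 1·π/2 = π/2;  (-2)²·∫cos(4x)² dx = 4·π/2 = 2*π;  (-2)²·∫sin(2x)² dx = 4·π/2 = 2*π.
  u² cross terms: 2·(-1)·(-2)·∫sin(4x)·cos(4x) dx = 4·(0) = 0;  2·(-1)·(-2)·∫sin(4x)·sin(2x) dx = 4·(0) = 0;  2·(-2)·(-2)·∫cos(4x)·sin(2x) dx = 8·(0) = 0.
  So ∫_0^π u² dx = π/2 + 2*π + 2*π + 0 + 0 + 0 = 9*π/2.
  (u')² squared terms: (-4)²·∫cos(2x)² dx = 16·π/2 = 8*π;  (-4)²·∫cos(4x)² dx = 16·π/2 = 8*π;  (8)²·∫sin(4x)² dx = 64·π/2 = 32*π.
  (u')² cross terms: 2·(-4)·(-4)·∫cos(2x)·cos(4x) dx = 32·(0) = 0;  2·(-4)·(8)·∫cos(2x)·sin(4x) dx = -64·(0) = 0;  2·(-4)·(8)·∫cos(4x)·sin(4x) dx = -64·(0) = 0.
  So ∫_0^π (u')² dx = 8*π + 8*π + 32*π + 0 + 0 + 0 = 48*π.
||u||_{H^1}^2 = (9*π/2) + (48*π) = 105*π/2.


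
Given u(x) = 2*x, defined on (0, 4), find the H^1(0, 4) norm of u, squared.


||u||_{H^1}^2 = 304/3

The H^1 norm (squared) on an interval (0, L) is
  ||u||_{H^1}^2 = ∫_0^L u(x)^2 dx + ∫_0^L u'(x)^2 dx.
Compute u'(x) = 2.
Then u(x)^2 = 4*x**2 and u'(x)^2 = 4.
Integrate each monomial from 0 to 4 using ∫_0^4 c·x^n dx = c·4^(n+1)/(n+1):
  ∫_0^4 u(x)^2 dx = ∫_0^4 (4*x^2) dx. Term by term:
    ∫_0^4 4*x^2 dx = 256/3.
  ∫_0^4 u'(x)^2 dx = ∫_0^4 (4) dx. Term by term:
    ∫_0^4 4 dx = 16.
Adding: ||u||_{H^1}^2 = 256/3 + 16 = 304/3.


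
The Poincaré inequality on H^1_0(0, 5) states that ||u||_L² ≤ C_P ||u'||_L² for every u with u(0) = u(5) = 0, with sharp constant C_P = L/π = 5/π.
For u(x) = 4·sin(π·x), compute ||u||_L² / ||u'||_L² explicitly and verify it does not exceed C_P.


||u||_L² / ||u'||_L² = 1/π < C_P = 5/π.

u(x) = 4·sin(π·x), so u'(x) = 4*π*cos(π*x).
Writing u(x) = A·sin(kπx/L) with A = 4 and k = 5, use ∫_0^L sin²(kπx/L) dx = L/2 and ∫_0^L cos²(kπx/L) dx = L/2.
u² = 16·sin²(π·x) and (u')² = 16*π^2·cos²(π·x), and each of sin², cos² integrates to L/2 = 5/2 over (0, 5).
∫_0^5 u² dx = 40, so ||u||_L² = 2*sqrt(10).
∫_0^5 (u')² dx = 40*π^2, so ||u'||_L² = 2*sqrt(10)*π.
Ratio ||u||_L² / ||u'||_L² = 1/π.
Sharp Poincaré constant on H^1_0(0, 5) is C_P = L/π = 5/π, achieved by sin(π/5·x).
This is the k = 5 harmonic; the ratio L/(kπ) is strictly less than C_P = L/π, consistent with the sharp inequality ||u||_L² ≤ C_P ||u'||_L².


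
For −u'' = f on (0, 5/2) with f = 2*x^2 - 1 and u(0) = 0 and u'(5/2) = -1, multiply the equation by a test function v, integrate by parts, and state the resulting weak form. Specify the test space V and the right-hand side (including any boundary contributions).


V = {v ∈ H^1(0, 5/2) : v(0) = 0} (test functions vanish at x = 0 where u is specified); weak form: ∫_0^5/2 u'v' dx = ∫_0^5/2 (2*x^2 - 1) v dx − v(5/2) for all v ∈ V.

Multiply both sides by a test function v and integrate from 0 to 5/2:
  ∫_0^5/2 −u''(x) v(x) dx = ∫_0^5/2 f(x) v(x) dx.
Integrate the LHS by parts once:
  ∫_0^5/2 −u'' v dx = −[u'(x) v(x)]_0^5/2 + ∫_0^5/2 u'(x) v'(x) dx.
Thus ∫_0^5/2 u'(x) v'(x) dx = ∫_0^5/2 f(x) v(x) dx + [u'(x) v(x)]_0^5/2.
Choose V so that boundary terms are either known or forced to vanish.
Mixed BC: u(0) = 0 (Dirichlet) and u'(5/2) = -1 (Neumann). Define V = {v ∈ H^1(0, 5/2) : v(0) = 0}. Then [u' v]_0^5/2 = u'(5/2)·v(5/2) − u'(0)·0 = − v(5/2).
Weak formulation: find u (satisfying any essential BC) such that ∫_0^5/2 u'(x) v'(x) dx = ∫_0^5/2 f v dx − v(5/2) for all v ∈ V (Dirichlet at 0 absorbed into V; Neumann datum at x = 5/2 contributes the boundary term).
Substituting f(x) = 2*x^2 - 1, the right-hand side is ∫_0^5/2 (2*x^2 - 1) v dx − v(5/2).


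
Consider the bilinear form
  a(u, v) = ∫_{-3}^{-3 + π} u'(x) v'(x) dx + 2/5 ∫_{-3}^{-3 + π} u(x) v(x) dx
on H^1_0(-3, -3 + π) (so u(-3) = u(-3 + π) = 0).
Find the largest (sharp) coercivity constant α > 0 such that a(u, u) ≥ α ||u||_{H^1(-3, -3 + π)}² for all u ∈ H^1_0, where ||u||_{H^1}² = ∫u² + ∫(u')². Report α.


α = 7/10

Coercivity of a(·,·) on H^1_0(-3, -3 + π) means a(u, u) ≥ α ||u||_{H^1}² for every u ∈ H^1_0.
The interval has length L = π, and Poincaré/coercivity depend only on L. Here a(u, u) = ∫(u')² + (2/5)·∫u².
Here 0 < c = 2/5 < 1. The condition a(u,u) ≥ α||u||_{H^1}² reads (1−α)∫(u')² ≥ (α−c)∫u². Any admissible α is ≤ 1 (rapidly oscillating u have ∫u²/∫(u')² → 0), and α = 1 would force 0 ≥ (1−c)∫u², impossible since c < 1; so 1−α > 0. By the sharp Poincaré inequality on H^1_0 of an interval of length L, ∫(u')² ≥ (π/L)²∫u² with equality for the first sine mode sin(π(x−x₀)/L) (x₀ the left endpoint), so the inequality holds for all u iff (1−α)(π/L)² ≥ α − c, i.e. α ≤ ((π/L)² + c)/((π/L)² + 1) = (1 + c(L/π)²)/(1 + (L/π)²). With (π/L)² = 1 and c = 2/5, the largest admissible constant is α = ((π/L)² + c)/((π/L)² + 1).
Simplifying, α = 7/10.


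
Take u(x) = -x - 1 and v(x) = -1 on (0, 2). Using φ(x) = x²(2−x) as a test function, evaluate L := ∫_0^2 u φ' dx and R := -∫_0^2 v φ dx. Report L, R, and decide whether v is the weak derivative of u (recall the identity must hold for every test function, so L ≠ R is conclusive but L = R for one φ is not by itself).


LHS = 4/3, RHS = 4/3. Yes, v = u' weakly.

u(x) = -x - 1, classical derivative u'(x) = -1.
φ(x) = x²(2−x), so φ'(x) = x*(4 - 3*x).
Note φ(0) = φ(2) = 0, so the boundary term u·φ vanishes.
LHS = ∫_0^2 u(x) φ'(x) dx = ∫_0^2 (3*x^3 - x^2 - 4*x) dx. Term by term:
  ∫_0^2 3*x^3 dx = 12;  ∫_0^2 -x^2 dx = -8/3;  ∫_0^2 -4*x dx = -8.
Sum: 12 − 8/3 − 8 = 4/3.
So LHS = 4/3.
∫_0^2 v(x) φ(x) dx = ∫_0^2 (x^3 - 2*x^2) dx. Term by term:
  ∫_0^2 x^3 dx = 4;  ∫_0^2 -2*x^2 dx = -16/3.
Sum: 4 − 16/3 = -4/3.
So RHS = -∫_0^2 v(x) φ(x) dx = 4/3.
LHS = RHS, so the identity holds for this test φ.
Moreover u is smooth here and v(x) = u'(x) = -1 pointwise, so the identity holds for every test function. Hence v is the weak derivative of u.


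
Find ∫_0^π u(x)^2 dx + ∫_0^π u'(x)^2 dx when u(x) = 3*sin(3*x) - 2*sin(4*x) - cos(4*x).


||u||_{H^1(0,π)}^2 = 612/7 + 175*π/2

u'(x) = 4*sin(4*x) + 9*cos(3*x) - 8*cos(4*x).
Expand u² and (u')² and integrate term by term on (0, π), using: for integers n ≥ 1, ∫_0^π sin²(nx) dx = ∫_0^π cos²(nx) dx = π/2; for n ≠ n', ∫_0^π sin(nx)sin(n'x) dx = ∫_0^π cos(nx)cos(n'x) dx = 0; and by product-to-sum, ∫_0^π sin(nx)cos(n'x) dx = ½∫_0^π [sin((n+n')x) + sin((n−n')x)] dx, which is 0 when n+n' is even and 2n/(n²−n'²) when n+n' is odd (it need not vanish on (0, π)).
  u² squared terms: (-1)²·∫cos(4x)² dx = 1·π/2 = π/2;  (-2)²·∫sin(4x)² dx = 4·π/2 = 2*π;  (3)²·∫sin(3x)² dx = 9·π/2 = 9*π/2.
  u² cross terms: 2·(-1)·(-2)·∫cos(4x)·sin(4x) dx = 4·(0) = 0;  2·(-1)·(3)·∫cos(4x)·sin(3x) dx = -6·(-6/7) = 36/7;  2·(-2)·(3)·∫sin(4x)·sin(3x) dx = -12·(0) = 0.
  So ∫_0^π u² dx = π/2 + 2*π + 9*π/2 + 0 + 36/7 + 0 = 36/7 + 7*π.
  (u')² squared terms: (-8)²·∫cos(4x)² dx = 64·π/2 = 32*π;  (4)²·∫sin(4x)² dx = 16·π/2 = 8*π;  (9)²·∫cos(3x)² dx = 81·π/2 = 81*π/2.
  (u')² cross terms: 2·(-8)·(4)·∫cos(4x)·sin(4x) dx = -64·(0) = 0;  2·(-8)·(9)·∫cos(4x)·cos(3x) dx = -144·(0) = 0;  2·(4)·(9)·∫sin(4x)·cos(3x) dx = 72·(8/7) = 576/7.
  So ∫_0^π (u')² dx = 32*π + 8*π + 81*π/2 + 0 + 0 + 576/7 = 576/7 + 161*π/2.
||u||_{H^1}^2 = (36/7 + 7*π) + (576/7 + 161*π/2) = 612/7 + 175*π/2.


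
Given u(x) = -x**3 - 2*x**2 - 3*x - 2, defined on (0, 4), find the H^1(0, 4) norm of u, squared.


||u||_{H^1}^2 = 1359796/105

The H^1 norm (squared) on an interval (0, L) is
  ||u||_{H^1}^2 = ∫_0^L u(x)^2 dx + ∫_0^L u'(x)^2 dx.
Compute u'(x) = -3*x**2 - 4*x - 3.
Then u(x)^2 = x**6 + 4*x**5 + 10*x**4 + 16*x**3 + 17*x**2 + 12*x + 4 and u'(x)^2 = 9*x**4 + 24*x**3 + 34*x**2 + 24*x + 9.
Integrate each monomial from 0 to 4 using ∫_0^4 c·x^n dx = c·4^(n+1)/(n+1):
  ∫_0^4 u(x)^2 dx = ∫_0^4 (x^6 + 4*x^5 + 10*x^4 + 16*x^3 + 17*x^2 + 12*x + 4) dx. Term by term:
    ∫_0^4 x^6 dx = 16384/7;  ∫_0^4 4*x^5 dx = 8192/3;  ∫_0^4 10*x^4 dx = 2048;
    ∫_0^4 16*x^3 dx = 1024;  ∫_0^4 17*x^2 dx = 1088/3;  ∫_0^4 12*x dx = 96;
    ∫_0^4 4 dx = 16.
  Sum: 16384/7 + 8192/3 + 2048 + 1024 + 1088/3 + 96 + 16 = 180976/21.
  ∫_0^4 u'(x)^2 dx = ∫_0^4 (9*x^4 + 24*x^3 + 34*x^2 + 24*x + 9) dx. Term by term:
    ∫_0^4 9*x^4 dx = 9216/5;  ∫_0^4 24*x^3 dx = 1536;  ∫_0^4 34*x^2 dx = 2176/3;
    ∫_0^4 24*x dx = 192;  ∫_0^4 9 dx = 36.
  Sum: 9216/5 + 1536 + 2176/3 + 192 + 36 = 64988/15.
Adding: ||u||_{H^1}^2 = 180976/21 + 64988/15 = 1359796/105.


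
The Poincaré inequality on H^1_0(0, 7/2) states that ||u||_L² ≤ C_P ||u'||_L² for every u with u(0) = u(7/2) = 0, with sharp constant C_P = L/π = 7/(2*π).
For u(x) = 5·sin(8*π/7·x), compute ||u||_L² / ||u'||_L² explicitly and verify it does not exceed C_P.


||u||_L² / ||u'||_L² = 7/(8*π) < C_P = 7/(2*π).

u(x) = 5·sin(8*π/7·x), so u'(x) = 40*π*cos(8*π*x/7)/7.
Writing u(x) = A·sin(kπx/L) with A = 5 and k = 4, use ∫_0^L sin²(kπx/L) dx = L/2 and ∫_0^L cos²(kπx/L) dx = L/2.
u² = 25·sin²(8*π/7·x) and (u')² = 1600*π^2/49·cos²(8*π/7·x), and each of sin², cos² integrates to L/2 = 7/4 over (0, 7/2).
∫_0^7/2 u² dx = 175/4, so ||u||_L² = 5*sqrt(7)/2.
∫_0^7/2 (u')² dx = 400*π^2/7, so ||u'||_L² = 20*sqrt(7)*π/7.
Ratio ||u||_L² / ||u'||_L² = 7/(8*π).
Sharp Poincaré constant on H^1_0(0, 7/2) is C_P = L/π = 7/(2*π), achieved by sin(2*π/7·x).
This is the k = 4 harmonic; the ratio L/(kπ) is strictly less than C_P = L/π, consistent with the sharp inequality ||u||_L² ≤ C_P ||u'||_L².


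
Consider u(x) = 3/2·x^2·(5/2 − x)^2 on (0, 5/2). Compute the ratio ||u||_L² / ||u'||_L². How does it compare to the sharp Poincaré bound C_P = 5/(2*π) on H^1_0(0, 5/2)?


||u||_L² / ||u'||_L² = 5*sqrt(3)/12 < C_P = 5/(2*π).

u(x) = 3/2·x^2·(5/2 − x)^2, so u'(x) = 3*x*(2*x - 5)*(4*x - 5)/4.
u(x) = 3/2·x^2·(5/2 − x)^2 vanishes at x = 0 and x = 5/2, so u ∈ H^1_0(0, 5/2). Differentiate via the product rule and integrate the resulting polynomials term by term.
  ∫_0^5/2 u² dx = ∫_0^5/2 (9*x^8/4 - 45*x^7/2 + 675*x^6/8 - 1125*x^5/8 + 5625*x^4/64) dx. Term by term:
    ∫_0^5/2 9*x^8/4 dx = 1953125/2048;  ∫_0^5/2 -45*x^7/2 dx = -17578125/4096;  ∫_0^5/2 675*x^6/8 dx = 52734375/7168;
    ∫_0^5/2 -1125*x^5/8 dx = -5859375/1024;  ∫_0^5/2 5625*x^4/64 dx = 3515625/2048.
  Sum: 1953125/2048 − 17578125/4096 + 52734375/7168 − 5859375/1024 + 3515625/2048 = 390625/28672.
  ∫_0^5/2 (u')² dx = ∫_0^5/2 (36*x^6 - 270*x^5 + 2925*x^4/4 - 3375*x^3/4 + 5625*x^2/16) dx. Term by term:
    ∫_0^5/2 36*x^6 dx = 703125/224;  ∫_0^5/2 -270*x^5 dx = -703125/64;  ∫_0^5/2 2925*x^4/4 dx = 1828125/128;
    ∫_0^5/2 -3375*x^3/4 dx = -2109375/256;  ∫_0^5/2 5625*x^2/16 dx = 234375/128.
  Sum: 703125/224 − 703125/64 + 1828125/128 − 2109375/256 + 234375/128 = 46875/1792.
∫_0^5/2 u² dx = 390625/28672, so ||u||_L² = 625*sqrt(7)/448.
∫_0^5/2 (u')² dx = 46875/1792, so ||u'||_L² = 125*sqrt(21)/112.
Ratio ||u||_L² / ||u'||_L² = 5*sqrt(3)/12.
Sharp Poincaré constant on H^1_0(0, 5/2) is C_P = L/π = 5/(2*π), achieved by sin(2*π/5·x).
A polynomial bump cannot attain the sharp Poincaré constant (only the first sine eigenfunction does), so the ratio is strictly less than C_P, consistent with ||u||_L² ≤ C_P ||u'||_L².


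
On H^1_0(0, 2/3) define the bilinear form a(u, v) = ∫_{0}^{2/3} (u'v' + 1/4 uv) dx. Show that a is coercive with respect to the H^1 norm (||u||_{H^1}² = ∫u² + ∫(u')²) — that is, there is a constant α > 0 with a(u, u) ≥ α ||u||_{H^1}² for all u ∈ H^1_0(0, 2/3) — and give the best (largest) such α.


α = (1 + 9*π^2)/(4 + 9*π^2)

Coercivity of a(·,·) on H^1_0(0, 2/3) means a(u, u) ≥ α ||u||_{H^1}² for every u ∈ H^1_0.
The interval has length L = 2/3, and Poincaré/coercivity depend only on L. Here a(u, u) = ∫(u')² + (1/4)·∫u².
Here 0 < c = 1/4 < 1. The condition a(u,u) ≥ α||u||_{H^1}² reads (1−α)∫(u')² ≥ (α−c)∫u². Any admissible α is ≤ 1 (rapidly oscillating u have ∫u²/∫(u')² → 0), and α = 1 would force 0 ≥ (1−c)∫u², impossible since c < 1; so 1−α > 0. By the sharp Poincaré inequality on H^1_0 of an interval of length L, ∫(u')² ≥ (π/L)²∫u² with equality for the first sine mode sin(π(x−x₀)/L) (x₀ the left endpoint), so the inequality holds for all u iff (1−α)(π/L)² ≥ α − c, i.e. α ≤ ((π/L)² + c)/((π/L)² + 1) = (1 + c(L/π)²)/(1 + (L/π)²). With (π/L)² = 9*π^2/4 and c = 1/4, the largest admissible constant is α = ((π/L)² + c)/((π/L)² + 1).
Simplifying, α = (1 + 9*π^2)/(4 + 9*π^2).


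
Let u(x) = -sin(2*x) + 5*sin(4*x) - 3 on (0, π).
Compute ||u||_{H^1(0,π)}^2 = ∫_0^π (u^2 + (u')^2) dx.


||u||_{H^1(0,π)}^2 = 224*π

u'(x) = -2*cos(2*x) + 20*cos(4*x).
Expand u² and (u')² and integrate term by term on (0, π), using: for integers n ≥ 1, ∫_0^π sin²(nx) dx = ∫_0^π cos²(nx) dx = π/2; for n ≠ n', ∫_0^π sin(nx)sin(n'x) dx = ∫_0^π cos(nx)cos(n'x) dx = 0; and by product-to-sum, ∫_0^π sin(nx)cos(n'x) dx = ½∫_0^π [sin((n+n')x) + sin((n−n')x)] dx, which is 0 when n+n' is even and 2n/(n²−n'²) when n+n' is odd (it need not vanish on (0, π)). For the constant mode: ∫_0^π 1 dx = π, ∫_0^π cos(nx) dx = 0, ∫_0^π sin(nx) dx = (1−(−1)^n)/n.
  u² squared terms: (-3)²·∫1 dx = 9·π = 9*π;  (-1)²·∫sin(2x)² dx = 1·π/2 = π/2;  (5)²·∫sin(4x)² dx = 25·π/2 = 25*π/2.
  u² cross terms: 2·(-3)·(-1)·∫1·sin(2x) dx = 6·(0) = 0;  2·(-3)·(5)·∫1·sin(4x) dx = -30·(0) = 0;  2·(-1)·(5)·∫sin(2x)·sin(4x) dx = -10·(0) = 0.
  So ∫_0^π u² dx = 9*π + π/2 + 25*π/2 + 0 + 0 + 0 = 22*π.
  (u')² squared terms: (-2)²·∫cos(2x)² dx = 4·π/2 = 2*π;  (20)²·∫cos(4x)² dx = 400·π/2 = 200*π.
  (u')² cross terms: 2·(-2)·(20)·∫cos(2x)·cos(4x) dx = -80·(0) = 0.
  So ∫_0^π (u')² dx = 2*π + 200*π + 0 = 202*π.
||u||_{H^1}^2 = (22*π) + (202*π) = 224*π.


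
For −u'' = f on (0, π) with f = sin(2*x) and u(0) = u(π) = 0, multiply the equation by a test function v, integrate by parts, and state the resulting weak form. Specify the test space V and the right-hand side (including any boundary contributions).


V = H^1_0(0, π) (so v(0) = v(π) = 0); weak form: ∫_0^π u'v' dx = ∫_0^π (sin(2*x)) v dx for all v ∈ V.

Multiply both sides by a test function v and integrate from 0 to π:
  ∫_0^π −u''(x) v(x) dx = ∫_0^π f(x) v(x) dx.
Integrate the LHS by parts once:
  ∫_0^π −u'' v dx = −[u'(x) v(x)]_0^π + ∫_0^π u'(x) v'(x) dx.
Thus ∫_0^π u'(x) v'(x) dx = ∫_0^π f(x) v(x) dx + [u'(x) v(x)]_0^π.
Choose V so that boundary terms are either known or forced to vanish.
u is Dirichlet: u(0) = u(π) = 0. Let V = H^1_0(0, π); then v(0) = v(π) = 0, and [u' v]_0^π = 0.
Weak formulation: find u (satisfying any essential BC) such that ∫_0^π u'(x) v'(x) dx = ∫_0^π f v dx for all v ∈ V.
Substituting f(x) = sin(2*x), the right-hand side is ∫_0^π (sin(2*x)) v dx.


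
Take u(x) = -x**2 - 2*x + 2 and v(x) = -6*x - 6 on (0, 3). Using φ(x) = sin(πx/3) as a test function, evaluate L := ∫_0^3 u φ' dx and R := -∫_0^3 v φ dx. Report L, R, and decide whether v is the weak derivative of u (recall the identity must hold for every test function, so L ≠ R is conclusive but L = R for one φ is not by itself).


LHS = 30/π, RHS = 90/π. No, v is not the weak derivative of u.

u(x) = -x**2 - 2*x + 2, classical derivative u'(x) = -2*x - 2.
φ(x) = sin(πx/3), so φ'(x) = π*cos(π*x/3)/3.
Note φ(0) = φ(3) = 0, so the boundary term u·φ vanishes.
LHS = ∫_0^3 u(x) φ'(x) dx = ∫_0^3 (-π*x^2*cos(π*x/3)/3 - 2*π*x*cos(π*x/3)/3 + 2*π*cos(π*x/3)/3) dx. Term by term:
  ∫_0^3 2*π*cos(π*x/3)/3 dx = 0;  ∫_0^3 -2*π*x*cos(π*x/3)/3 dx = 12/π;  ∫_0^3 -π*x^2*cos(π*x/3)/3 dx = 18/π.
Sum: 0 + 12/π + 18/π = 30/π.
So LHS = 30/π.
∫_0^3 v(x) φ(x) dx = ∫_0^3 (-6*x*sin(π*x/3) - 6*sin(π*x/3)) dx. Term by term:
  ∫_0^3 -6*sin(π*x/3) dx = -36/π;  ∫_0^3 -6*x*sin(π*x/3) dx = -54/π.
Sum: -36/π − 54/π = -90/π.
So RHS = -∫_0^3 v(x) φ(x) dx = 90/π.
LHS − RHS = -60/π ≠ 0, so the identity fails.
(For a valid weak derivative the identity must hold for EVERY test function, in particular this one. The failure shows v is NOT the weak derivative of u.)
Correct weak derivative would be u'(x) = -2*x - 2.
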